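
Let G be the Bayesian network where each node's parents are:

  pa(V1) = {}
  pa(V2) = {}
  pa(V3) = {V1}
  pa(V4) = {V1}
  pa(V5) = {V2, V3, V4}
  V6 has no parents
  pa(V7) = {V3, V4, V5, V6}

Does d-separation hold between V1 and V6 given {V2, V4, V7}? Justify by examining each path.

No

There are 6 undirected paths between V1 and V6; checking each against the conditioning set {V2, V4, V7}:
  1. V1 → V3 → V7 ← V6 — V3:chain[open]; V7:collider[open] ⇒ active
  2. V1 → V3 → V5 → V7 ← V6 — V3:chain[open]; V5:chain[open]; V7:collider[open] ⇒ active
  3. V1 → V3 → V5 ← V4 → V7 ← V6 — V3:chain[open]; V5:collider[open]; V4:fork[blocks]; V7:collider[open] ⇒ blocked
  4. V1 → V4 → V7 ← V6 — V4:chain[blocks]; V7:collider[open] ⇒ blocked
  5. V1 → V4 → V5 → V7 ← V6 — V4:chain[blocks]; V5:chain[open]; V7:collider[open] ⇒ blocked
  6. V1 → V4 → V5 ← V3 → V7 ← V6 — V4:chain[blocks]; V5:collider[open]; V3:fork[open]; V7:collider[open] ⇒ blocked
Since the path V1 → V3 → V7 ← V6 is active, V1 and V6 are not d-separated given {V2, V4, V7}.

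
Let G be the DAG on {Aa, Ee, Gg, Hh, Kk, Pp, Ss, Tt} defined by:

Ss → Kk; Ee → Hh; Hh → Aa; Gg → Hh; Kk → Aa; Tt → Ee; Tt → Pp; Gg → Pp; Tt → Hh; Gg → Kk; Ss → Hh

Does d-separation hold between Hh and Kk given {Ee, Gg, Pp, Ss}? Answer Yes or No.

Yes — Hh and Kk are d-separated given {Ee, Gg, Pp, Ss}.

5 paths connect Hh and Kk; each must be blocked for d-separation to hold:
Path 1: Hh ← Gg → Kk
  Gg is a fork here and Gg is conditioned on, so the path is blocked at Gg.
Path 2: Hh ← Tt → Pp ← Gg → Kk
  Gg is a fork here and Gg is conditioned on, so the path is blocked at Gg.
Path 3: Hh ← Ss → Kk
  Ss is a fork here and Ss is conditioned on, so the path is blocked at Ss.
Path 4: Hh → Aa ← Kk
  Aa is a collider here and neither Aa nor any of its descendants is conditioned on, so the collider stays closed — the path is blocked at Aa.
Path 5: Hh ← Ee ← Tt → Pp ← Gg → Kk
  Ee is a chain here and Ee is conditioned on, so the path is blocked at Ee.
All paths are blocked; Hh ⊥ Kk | {Ee, Gg, Pp, Ss} holds.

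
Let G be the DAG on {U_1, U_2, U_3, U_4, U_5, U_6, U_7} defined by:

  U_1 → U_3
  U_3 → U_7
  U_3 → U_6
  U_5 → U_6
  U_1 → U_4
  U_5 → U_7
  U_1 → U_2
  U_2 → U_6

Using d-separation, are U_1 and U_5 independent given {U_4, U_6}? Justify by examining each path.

No

There are 4 undirected paths between U_1 and U_5; checking each against the conditioning set {U_4, U_6}:
Path 1: U_1 → U_3 → U_7 ← U_5
  U_7 is a collider here and neither U_7 nor any of its descendants is conditioned on, so the collider stays closed — the path is blocked at U_7.
Path 2: U_1 → U_3 → U_6 ← U_5
  U_3 is a chain and U_3 is not conditioned on; U_6 is a collider and U_6 is conditioned on, which opens it — no node blocks this path, so it is active.
Path 3: U_1 → U_2 → U_6 ← U_5
  U_2 is a chain and U_2 is not conditioned on; U_6 is a collider and U_6 is conditioned on, which opens it — no node blocks this path, so it is active.
Path 4: U_1 → U_2 → U_6 ← U_3 → U_7 ← U_5
  U_7 is a collider here and neither U_7 nor any of its descendants is conditioned on, so the collider stays closed — the path is blocked at U_7.
At least one path is unblocked, so d-separation fails.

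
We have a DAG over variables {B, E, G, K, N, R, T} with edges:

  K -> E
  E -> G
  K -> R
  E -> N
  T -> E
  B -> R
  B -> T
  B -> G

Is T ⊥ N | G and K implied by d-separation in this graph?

No

Enumerating the 3 paths from T to N and testing each for blocking by {G, K}:
  1. T ← B → G ← E → N — B:fork[open]; G:collider[open]; E:fork[open] ⇒ active
  2. T ← B → R ← K → E → N — B:fork[open]; R:collider[blocks]; K:fork[blocks]; E:chain[open] ⇒ blocked
  3. T → E → N — E:chain[open] ⇒ active
Since the path T ← B → G ← E → N is active, T and N are not d-separated given {G, K}.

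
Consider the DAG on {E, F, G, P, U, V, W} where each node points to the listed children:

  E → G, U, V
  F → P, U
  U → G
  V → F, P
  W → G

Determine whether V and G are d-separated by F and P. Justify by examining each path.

We examine all 6 paths between V and G:
  1. V ← E → U → G — E:fork[open]; U:chain[open] ⇒ active
  2. V ← E → G — E:fork[open] ⇒ active
  3. V → F → U ← E → G — F:chain[blocks]; U:collider[blocks]; E:fork[open] ⇒ blocked
  4. V → F → U → G — F:chain[blocks]; U:chain[open] ⇒ blocked
  5. V → P ← F → U ← E → G — P:collider[open]; F:fork[blocks]; U:collider[blocks]; E:fork[open] ⇒ blocked
  6. V → P ← F → U → G — P:collider[open]; F:fork[blocks]; U:chain[open] ⇒ blocked
At least one path is unblocked, so d-separation fails.

No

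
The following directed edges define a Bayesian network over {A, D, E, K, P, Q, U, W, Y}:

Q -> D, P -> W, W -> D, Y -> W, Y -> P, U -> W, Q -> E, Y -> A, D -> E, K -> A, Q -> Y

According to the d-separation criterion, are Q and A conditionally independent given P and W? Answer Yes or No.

5 paths connect Q and A; each must be blocked for d-separation to hold:
Path 1: Q → Y → A
  Y is a chain and Y is not conditioned on — no node blocks this path, so it is active.
Path 2: Q → E ← D ← W ← Y → A
  E is a collider here and neither E nor any of its descendants is conditioned on, so the collider stays closed — the path is blocked at E.
Path 3: Q → E ← D ← W ← P ← Y → A
  E is a collider here and neither E nor any of its descendants is conditioned on, so the collider stays closed — the path is blocked at E.
Path 4: Q → D ← W ← Y → A
  D is a collider here and neither D nor any of its descendants is conditioned on, so the collider stays closed — the path is blocked at D.
Path 5: Q → D ← W ← P ← Y → A
  D is a collider here and neither D nor any of its descendants is conditioned on, so the collider stays closed — the path is blocked at D.
Since the path Q → Y → A is active, Q and A are not d-separated given {P, W}.

No — Q and A are not d-separated given {P, W}.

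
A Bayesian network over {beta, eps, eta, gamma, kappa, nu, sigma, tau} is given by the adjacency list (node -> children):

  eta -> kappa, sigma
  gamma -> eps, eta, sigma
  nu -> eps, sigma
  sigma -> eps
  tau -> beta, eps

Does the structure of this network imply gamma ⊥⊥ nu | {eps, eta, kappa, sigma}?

No — gamma and nu are not d-separated given {eps, eta, kappa, sigma}.

We examine all 6 paths between gamma and nu:
Path 1: gamma → eta → sigma ← nu
  eta is a chain here and eta is conditioned on, so the path is blocked at eta.
Path 2: gamma → eta → sigma → eps ← nu
  eta is a chain here and eta is conditioned on, so the path is blocked at eta.
Path 3: gamma → sigma ← nu
  sigma is a collider and sigma is conditioned on, which opens it — no node blocks this path, so it is active.
Path 4: gamma → sigma → eps ← nu
  sigma is a chain here and sigma is conditioned on, so the path is blocked at sigma.
Path 5: gamma → eps ← nu
  eps is a collider and eps is conditioned on, which opens it — no node blocks this path, so it is active.
Path 6: gamma → eps ← sigma ← nu
  sigma is a chain here and sigma is conditioned on, so the path is blocked at sigma.
Because an active path exists, gamma and nu are not d-separated.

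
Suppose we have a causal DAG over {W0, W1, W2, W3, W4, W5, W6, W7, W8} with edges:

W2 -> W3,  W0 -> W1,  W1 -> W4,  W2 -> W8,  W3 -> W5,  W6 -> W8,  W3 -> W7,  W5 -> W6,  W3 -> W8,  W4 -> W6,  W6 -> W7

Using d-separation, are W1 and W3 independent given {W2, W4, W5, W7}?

Yes

Enumerating the 4 paths from W1 to W3 and testing each for blocking by {W2, W4, W5, W7}:
  1. W1 → W4 → W6 → W8 ← W3 — W4:chain[blocks]; W6:chain[open]; W8:collider[blocks] ⇒ blocked
  2. W1 → W4 → W6 → W8 ← W2 → W3 — W4:chain[blocks]; W6:chain[open]; W8:collider[blocks]; W2:fork[blocks] ⇒ blocked
  3. W1 → W4 → W6 ← W5 ← W3 — W4:chain[blocks]; W6:collider[open]; W5:chain[blocks] ⇒ blocked
  4. W1 → W4 → W6 → W7 ← W3 — W4:chain[blocks]; W6:chain[open]; W7:collider[open] ⇒ blocked
Every path is blocked, so W1 and W3 are d-separated given {W2, W4, W5, W7}.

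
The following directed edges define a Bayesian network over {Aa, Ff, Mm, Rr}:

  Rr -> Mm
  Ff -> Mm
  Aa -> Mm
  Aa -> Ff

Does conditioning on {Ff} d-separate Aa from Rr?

Yes

2 paths connect Aa and Rr; each must be blocked for d-separation to hold:
Path 1: Aa → Ff → Mm ← Rr
  Ff is a chain here and Ff is conditioned on, so the path is blocked at Ff.
Path 2: Aa → Mm ← Rr
  Mm is a collider here and neither Mm nor any of its descendants is conditioned on, so the collider stays closed — the path is blocked at Mm.
Since every path is blocked, d-separation holds.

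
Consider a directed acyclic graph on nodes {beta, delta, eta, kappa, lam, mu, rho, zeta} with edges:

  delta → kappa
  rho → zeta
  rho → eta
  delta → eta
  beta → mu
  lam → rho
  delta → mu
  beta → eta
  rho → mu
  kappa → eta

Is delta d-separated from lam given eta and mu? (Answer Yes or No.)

6 paths connect delta and lam; each must be blocked for d-separation to hold:
  1. delta → kappa → eta ← beta → mu ← rho ← lam — kappa:chain[open]; eta:collider[open]; beta:fork[open]; mu:collider[open]; rho:chain[open] ⇒ active
  2. delta → kappa → eta ← rho ← lam — kappa:chain[open]; eta:collider[open]; rho:chain[open] ⇒ active
  3. delta → eta ← beta → mu ← rho ← lam — eta:collider[open]; beta:fork[open]; mu:collider[open]; rho:chain[open] ⇒ active
  4. delta → eta ← rho ← lam — eta:collider[open]; rho:chain[open] ⇒ active
  5. delta → mu ← beta → eta ← rho ← lam — mu:collider[open]; beta:fork[open]; eta:collider[open]; rho:chain[open] ⇒ active
  6. delta → mu ← rho ← lam — mu:collider[open]; rho:chain[open] ⇒ active
At least one path is unblocked, so d-separation fails.

No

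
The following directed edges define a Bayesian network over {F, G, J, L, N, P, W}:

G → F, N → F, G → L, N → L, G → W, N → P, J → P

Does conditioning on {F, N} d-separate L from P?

We examine all 2 paths between L and P:
Path 1: L ← N → P
  N is a fork here and N is conditioned on, so the path is blocked at N.
Path 2: L ← G → F ← N → P
  N is a fork here and N is conditioned on, so the path is blocked at N.
Since every path is blocked, d-separation holds.

Yes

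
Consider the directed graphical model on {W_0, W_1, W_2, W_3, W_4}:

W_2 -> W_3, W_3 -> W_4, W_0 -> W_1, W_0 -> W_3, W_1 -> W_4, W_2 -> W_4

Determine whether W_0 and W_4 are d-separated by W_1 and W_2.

Enumerating the 3 paths from W_0 to W_4 and testing each for blocking by {W_1, W_2}:
Path 1: W_0 → W_3 → W_4
  W_3 is a chain and W_3 is not conditioned on — no node blocks this path, so it is active.
Path 2: W_0 → W_3 ← W_2 → W_4
  W_3 is a collider here and neither W_3 nor any of its descendants is conditioned on, so the collider stays closed — the path is blocked at W_3.
Path 3: W_0 → W_1 → W_4
  W_1 is a chain here and W_1 is conditioned on, so the path is blocked at W_1.
Because an active path exists, W_0 and W_4 are not d-separated.

No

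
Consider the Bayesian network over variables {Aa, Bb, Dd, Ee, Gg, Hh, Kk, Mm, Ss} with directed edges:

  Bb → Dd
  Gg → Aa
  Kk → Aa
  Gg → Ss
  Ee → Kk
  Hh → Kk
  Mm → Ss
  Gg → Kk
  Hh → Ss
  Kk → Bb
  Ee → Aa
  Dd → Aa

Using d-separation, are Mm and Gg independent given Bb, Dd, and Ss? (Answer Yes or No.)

No

There are 5 undirected paths between Mm and Gg; checking each against the conditioning set {Bb, Dd, Ss}:
Path 1: Mm → Ss ← Gg
  Ss is a collider and Ss is conditioned on, which opens it — no node blocks this path, so it is active.
Path 2: Mm → Ss ← Hh → Kk ← Gg
  Ss is a collider and Ss is conditioned on, which opens it; Hh is a fork and Hh is not conditioned on; Kk is a collider and its descendant Bb is conditioned on, which opens it — no node blocks this path, so it is active.
Path 3: Mm → Ss ← Hh → Kk → Aa ← Gg
  Aa is a collider here and neither Aa nor any of its descendants is conditioned on, so the collider stays closed — the path is blocked at Aa.
Path 4: Mm → Ss ← Hh → Kk → Bb → Dd → Aa ← Gg
  Bb is a chain here and Bb is conditioned on, so the path is blocked at Bb.
Path 5: Mm → Ss ← Hh → Kk ← Ee → Aa ← Gg
  Aa is a collider here and neither Aa nor any of its descendants is conditioned on, so the collider stays closed — the path is blocked at Aa.
Because an active path exists, Mm and Gg are not d-separated.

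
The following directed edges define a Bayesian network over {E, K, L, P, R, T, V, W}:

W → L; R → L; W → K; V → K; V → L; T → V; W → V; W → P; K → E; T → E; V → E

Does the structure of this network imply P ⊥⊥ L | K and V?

No

5 paths connect P and L; each must be blocked for d-separation to hold:
Path 1: P ← W → L
  W is a fork and W is not conditioned on — no node blocks this path, so it is active.
Path 2: P ← W → V → L
  V is a chain here and V is conditioned on, so the path is blocked at V.
Path 3: P ← W → K → E ← T → V → L
  K is a chain here and K is conditioned on, so the path is blocked at K.
Path 4: P ← W → K → E ← V → L
  K is a chain here and K is conditioned on, so the path is blocked at K.
Path 5: P ← W → K ← V → L
  V is a fork here and V is conditioned on, so the path is blocked at V.
Since the path P ← W → L is active, P and L are not d-separated given {K, V}.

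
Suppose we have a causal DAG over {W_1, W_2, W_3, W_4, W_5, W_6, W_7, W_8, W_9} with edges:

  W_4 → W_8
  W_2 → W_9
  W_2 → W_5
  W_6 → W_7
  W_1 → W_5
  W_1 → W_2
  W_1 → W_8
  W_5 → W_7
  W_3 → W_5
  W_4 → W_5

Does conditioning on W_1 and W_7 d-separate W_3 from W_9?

Enumerating the 3 paths from W_3 to W_9 and testing each for blocking by {W_1, W_7}:
  1. W_3 → W_5 ← W_4 → W_8 ← W_1 → W_2 → W_9 — W_5:collider[open]; W_4:fork[open]; W_8:collider[blocks]; W_1:fork[blocks]; W_2:chain[open] ⇒ blocked
  2. W_3 → W_5 ← W_1 → W_2 → W_9 — W_5:collider[open]; W_1:fork[blocks]; W_2:chain[open] ⇒ blocked
  3. W_3 → W_5 ← W_2 → W_9 — W_5:collider[open]; W_2:fork[open] ⇒ active
Since the path W_3 → W_5 ← W_2 → W_9 is active, W_3 and W_9 are not d-separated given {W_1, W_7}.

No — W_3 and W_9 are not d-separated given {W_1, W_7}.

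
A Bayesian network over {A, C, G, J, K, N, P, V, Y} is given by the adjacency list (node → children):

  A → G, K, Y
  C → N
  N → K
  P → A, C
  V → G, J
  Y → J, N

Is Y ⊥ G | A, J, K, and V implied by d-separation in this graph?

Enumerating the 4 paths from Y to G and testing each for blocking by {A, J, K, V}:
  1. Y → J ← V → G — J:collider[open]; V:fork[blocks] ⇒ blocked
  2. Y → N → K ← A → G — N:chain[open]; K:collider[open]; A:fork[blocks] ⇒ blocked
  3. Y → N ← C ← P → A → G — N:collider[open]; C:chain[open]; P:fork[open]; A:chain[blocks] ⇒ blocked
  4. Y ← A → G — A:fork[blocks] ⇒ blocked
Every path is blocked, so Y and G are d-separated given {A, J, K, V}.

Yes — Y and G are d-separated given {A, J, K, V}.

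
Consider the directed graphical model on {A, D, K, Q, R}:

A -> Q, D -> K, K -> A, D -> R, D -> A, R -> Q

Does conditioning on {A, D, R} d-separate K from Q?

There are 4 undirected paths between K and Q; checking each against the conditioning set {A, D, R}:
Path 1: K ← D → R → Q
  D is a fork here and D is conditioned on, so the path is blocked at D.
Path 2: K ← D → A → Q
  D is a fork here and D is conditioned on, so the path is blocked at D.
Path 3: K → A ← D → R → Q
  D is a fork here and D is conditioned on, so the path is blocked at D.
Path 4: K → A → Q
  A is a chain here and A is conditioned on, so the path is blocked at A.
All paths are blocked; K ⊥ Q | {A, D, R} holds.

Yes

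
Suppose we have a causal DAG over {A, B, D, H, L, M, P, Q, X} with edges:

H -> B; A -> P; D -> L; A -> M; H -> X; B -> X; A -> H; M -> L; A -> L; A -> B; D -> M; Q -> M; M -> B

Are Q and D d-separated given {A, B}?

There are 6 undirected paths between Q and D; checking each against the conditioning set {A, B}:
Path 1: Q → M → B ← H ← A → L ← D
  A is a fork here and A is conditioned on, so the path is blocked at A.
Path 2: Q → M → B → X ← H ← A → L ← D
  B is a chain here and B is conditioned on, so the path is blocked at B.
Path 3: Q → M → B ← A → L ← D
  A is a fork here and A is conditioned on, so the path is blocked at A.
Path 4: Q → M ← D
  M is a collider and its descendant B is conditioned on, which opens it — no node blocks this path, so it is active.
Path 5: Q → M → L ← D
  L is a collider here and neither L nor any of its descendants is conditioned on, so the collider stays closed — the path is blocked at L.
Path 6: Q → M ← A → L ← D
  A is a fork here and A is conditioned on, so the path is blocked at A.
Because an active path exists, Q and D are not d-separated.

No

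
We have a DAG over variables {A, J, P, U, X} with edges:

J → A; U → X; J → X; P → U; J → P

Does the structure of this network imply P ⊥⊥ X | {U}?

Enumerating the 2 paths from P to X and testing each for blocking by {U}:
  1. P ← J → X — J:fork[open] ⇒ active
  2. P → U → X — U:chain[blocks] ⇒ blocked
Because an active path exists, P and X are not d-separated.

No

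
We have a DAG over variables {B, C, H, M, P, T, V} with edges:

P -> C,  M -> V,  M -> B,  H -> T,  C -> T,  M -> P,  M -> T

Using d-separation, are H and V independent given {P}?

There are 2 undirected paths between H and V; checking each against the conditioning set {P}:
Path 1: H → T ← C ← P ← M → V
  T is a collider here and neither T nor any of its descendants is conditioned on, so the collider stays closed — the path is blocked at T.
Path 2: H → T ← M → V
  T is a collider here and neither T nor any of its descendants is conditioned on, so the collider stays closed — the path is blocked at T.
Since every path is blocked, d-separation holds.

Yes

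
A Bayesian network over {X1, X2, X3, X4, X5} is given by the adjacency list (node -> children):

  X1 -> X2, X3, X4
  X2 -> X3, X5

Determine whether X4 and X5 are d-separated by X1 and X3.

We examine all 2 paths between X4 and X5:
Path 1: X4 ← X1 → X3 ← X2 → X5
  X1 is a fork here and X1 is conditioned on, so the path is blocked at X1.
Path 2: X4 ← X1 → X2 → X5
  X1 is a fork here and X1 is conditioned on, so the path is blocked at X1.
All paths are blocked; X4 ⊥ X5 | {X1, X3} holds.

Yes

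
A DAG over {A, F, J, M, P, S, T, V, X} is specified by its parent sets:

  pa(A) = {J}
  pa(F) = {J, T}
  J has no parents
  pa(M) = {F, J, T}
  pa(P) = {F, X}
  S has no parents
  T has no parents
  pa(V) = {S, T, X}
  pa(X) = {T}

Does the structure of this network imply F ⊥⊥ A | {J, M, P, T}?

Yes

5 paths connect F and A; each must be blocked for d-separation to hold:
  1. F → M ← J → A — M:collider[open]; J:fork[blocks] ⇒ blocked
  2. F ← T → M ← J → A — T:fork[blocks]; M:collider[open]; J:fork[blocks] ⇒ blocked
  3. F ← J → A — J:fork[blocks] ⇒ blocked
  4. F → P ← X → V ← T → M ← J → A — P:collider[open]; X:fork[open]; V:collider[blocks]; T:fork[blocks]; M:collider[open]; J:fork[blocks] ⇒ blocked
  5. F → P ← X ← T → M ← J → A — P:collider[open]; X:chain[open]; T:fork[blocks]; M:collider[open]; J:fork[blocks] ⇒ blocked
Every path is blocked, so F and A are d-separated given {J, M, P, T}.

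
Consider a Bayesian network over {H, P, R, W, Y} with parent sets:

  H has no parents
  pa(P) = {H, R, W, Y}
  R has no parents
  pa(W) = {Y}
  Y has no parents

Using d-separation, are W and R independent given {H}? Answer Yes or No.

Yes — W and R are d-separated given {H}.

Enumerating the 2 paths from W to R and testing each for blocking by {H}:
Path 1: W ← Y → P ← R
  P is a collider here and neither P nor any of its descendants is conditioned on, so the collider stays closed — the path is blocked at P.
Path 2: W → P ← R
  P is a collider here and neither P nor any of its descendants is conditioned on, so the collider stays closed — the path is blocked at P.
Every path is blocked, so W and R are d-separated given {H}.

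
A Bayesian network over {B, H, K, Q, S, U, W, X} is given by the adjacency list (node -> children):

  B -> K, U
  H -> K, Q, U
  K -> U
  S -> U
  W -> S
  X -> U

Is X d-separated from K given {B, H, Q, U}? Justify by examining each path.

No

We examine all 3 paths between X and K:
  1. X → U ← B → K — U:collider[open]; B:fork[blocks] ⇒ blocked
  2. X → U ← H → K — U:collider[open]; H:fork[blocks] ⇒ blocked
  3. X → U ← K — U:collider[open] ⇒ active
At least one path is unblocked, so d-separation fails.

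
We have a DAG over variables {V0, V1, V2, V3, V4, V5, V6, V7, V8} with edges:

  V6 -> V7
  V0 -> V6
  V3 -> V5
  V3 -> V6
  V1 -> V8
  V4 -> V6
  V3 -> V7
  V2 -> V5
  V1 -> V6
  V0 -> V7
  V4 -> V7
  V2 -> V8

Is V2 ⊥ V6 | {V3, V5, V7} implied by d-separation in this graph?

Yes

5 paths connect V2 and V6; each must be blocked for d-separation to hold:
  1. V2 → V5 ← V3 → V7 ← V0 → V6 — V5:collider[open]; V3:fork[blocks]; V7:collider[open]; V0:fork[open] ⇒ blocked
  2. V2 → V5 ← V3 → V7 ← V6 — V5:collider[open]; V3:fork[blocks]; V7:collider[open] ⇒ blocked
  3. V2 → V5 ← V3 → V7 ← V4 → V6 — V5:collider[open]; V3:fork[blocks]; V7:collider[open]; V4:fork[open] ⇒ blocked
  4. V2 → V5 ← V3 → V6 — V5:collider[open]; V3:fork[blocks] ⇒ blocked
  5. V2 → V8 ← V1 → V6 — V8:collider[blocks]; V1:fork[open] ⇒ blocked
Since every path is blocked, d-separation holds.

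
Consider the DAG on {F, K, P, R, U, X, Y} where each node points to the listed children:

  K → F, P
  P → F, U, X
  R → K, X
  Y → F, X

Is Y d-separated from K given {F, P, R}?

6 paths connect Y and K; each must be blocked for d-separation to hold:
Path 1: Y → X ← R → K
  X is a collider here and neither X nor any of its descendants is conditioned on, so the collider stays closed — the path is blocked at X.
Path 2: Y → X ← P ← K
  X is a collider here and neither X nor any of its descendants is conditioned on, so the collider stays closed — the path is blocked at X.
Path 3: Y → X ← P → F ← K
  X is a collider here and neither X nor any of its descendants is conditioned on, so the collider stays closed — the path is blocked at X.
Path 4: Y → F ← K
  F is a collider and F is conditioned on, which opens it — no node blocks this path, so it is active.
Path 5: Y → F ← P → X ← R → K
  P is a fork here and P is conditioned on, so the path is blocked at P.
Path 6: Y → F ← P ← K
  P is a chain here and P is conditioned on, so the path is blocked at P.
Since the path Y → F ← K is active, Y and K are not d-separated given {F, P, R}.

No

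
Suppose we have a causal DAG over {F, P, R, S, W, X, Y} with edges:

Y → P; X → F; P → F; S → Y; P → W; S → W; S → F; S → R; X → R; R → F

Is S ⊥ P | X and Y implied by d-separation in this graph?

Yes

5 paths connect S and P; each must be blocked for d-separation to hold:
  1. S → Y → P — Y:chain[blocks] ⇒ blocked
  2. S → F ← P — F:collider[blocks] ⇒ blocked
  3. S → W ← P — W:collider[blocks] ⇒ blocked
  4. S → R → F ← P — R:chain[open]; F:collider[blocks] ⇒ blocked
  5. S → R ← X → F ← P — R:collider[blocks]; X:fork[blocks]; F:collider[blocks] ⇒ blocked
Since every path is blocked, d-separation holds.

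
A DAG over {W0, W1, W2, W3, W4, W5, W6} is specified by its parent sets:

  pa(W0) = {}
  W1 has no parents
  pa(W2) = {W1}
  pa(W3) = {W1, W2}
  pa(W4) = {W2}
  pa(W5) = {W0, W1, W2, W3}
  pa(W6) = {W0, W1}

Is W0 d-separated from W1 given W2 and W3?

We examine all 6 paths between W0 and W1:
  1. W0 → W6 ← W1 — W6:collider[blocks] ⇒ blocked
  2. W0 → W5 ← W3 ← W2 ← W1 — W5:collider[blocks]; W3:chain[blocks]; W2:chain[blocks] ⇒ blocked
  3. W0 → W5 ← W3 ← W1 — W5:collider[blocks]; W3:chain[blocks] ⇒ blocked
  4. W0 → W5 ← W2 → W3 ← W1 — W5:collider[blocks]; W2:fork[blocks]; W3:collider[open] ⇒ blocked
  5. W0 → W5 ← W2 ← W1 — W5:collider[blocks]; W2:chain[blocks] ⇒ blocked
  6. W0 → W5 ← W1 — W5:collider[blocks] ⇒ blocked
Every path is blocked, so W0 and W1 are d-separated given {W2, W3}.

Yes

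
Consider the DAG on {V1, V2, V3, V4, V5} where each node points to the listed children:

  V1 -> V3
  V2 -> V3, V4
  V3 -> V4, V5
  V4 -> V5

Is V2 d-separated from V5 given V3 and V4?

There are 4 undirected paths between V2 and V5; checking each against the conditioning set {V3, V4}:
Path 1: V2 → V3 → V4 → V5
  V3 is a chain here and V3 is conditioned on, so the path is blocked at V3.
Path 2: V2 → V3 → V5
  V3 is a chain here and V3 is conditioned on, so the path is blocked at V3.
Path 3: V2 → V4 ← V3 → V5
  V3 is a fork here and V3 is conditioned on, so the path is blocked at V3.
Path 4: V2 → V4 → V5
  V4 is a chain here and V4 is conditioned on, so the path is blocked at V4.
Every path is blocked, so V2 and V5 are d-separated given {V3, V4}.

Yes — V2 and V5 are d-separated given {V3, V4}.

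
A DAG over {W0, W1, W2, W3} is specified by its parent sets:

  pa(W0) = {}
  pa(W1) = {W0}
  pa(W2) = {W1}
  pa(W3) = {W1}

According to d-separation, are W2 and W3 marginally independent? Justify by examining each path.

No

Only one path connects W2 and W3:
Path 1: W2 ← W1 → W3
  W1 is a fork and W1 is not conditioned on — no node blocks this path, so it is active.
Since the path W2 ← W1 → W3 is active, W2 and W3 are not d-separated given ∅.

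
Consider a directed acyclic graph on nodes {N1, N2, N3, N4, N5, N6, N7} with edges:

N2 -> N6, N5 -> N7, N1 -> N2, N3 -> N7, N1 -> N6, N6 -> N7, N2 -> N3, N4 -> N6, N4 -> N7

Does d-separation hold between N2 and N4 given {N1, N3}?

Yes — N2 and N4 are d-separated given {N1, N3}.

There are 6 undirected paths between N2 and N4; checking each against the conditioning set {N1, N3}:
  1. N2 ← N1 → N6 ← N4 — N1:fork[blocks]; N6:collider[blocks] ⇒ blocked
  2. N2 ← N1 → N6 → N7 ← N4 — N1:fork[blocks]; N6:chain[open]; N7:collider[blocks] ⇒ blocked
  3. N2 → N6 ← N4 — N6:collider[blocks] ⇒ blocked
  4. N2 → N6 → N7 ← N4 — N6:chain[open]; N7:collider[blocks] ⇒ blocked
  5. N2 → N3 → N7 ← N4 — N3:chain[blocks]; N7:collider[blocks] ⇒ blocked
  6. N2 → N3 → N7 ← N6 ← N4 — N3:chain[blocks]; N7:collider[blocks]; N6:chain[open] ⇒ blocked
Since every path is blocked, d-separation holds.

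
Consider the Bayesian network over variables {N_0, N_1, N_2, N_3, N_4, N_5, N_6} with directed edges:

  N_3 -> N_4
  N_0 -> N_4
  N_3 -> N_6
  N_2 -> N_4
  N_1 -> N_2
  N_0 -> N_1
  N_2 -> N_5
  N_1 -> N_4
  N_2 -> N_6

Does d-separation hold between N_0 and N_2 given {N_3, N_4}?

No

6 paths connect N_0 and N_2; each must be blocked for d-separation to hold:
  1. N_0 → N_4 ← N_1 → N_2 — N_4:collider[open]; N_1:fork[open] ⇒ active
  2. N_0 → N_4 ← N_2 — N_4:collider[open] ⇒ active
  3. N_0 → N_4 ← N_3 → N_6 ← N_2 — N_4:collider[open]; N_3:fork[blocks]; N_6:collider[blocks] ⇒ blocked
  4. N_0 → N_1 → N_4 ← N_2 — N_1:chain[open]; N_4:collider[open] ⇒ active
  5. N_0 → N_1 → N_4 ← N_3 → N_6 ← N_2 — N_1:chain[open]; N_4:collider[open]; N_3:fork[blocks]; N_6:collider[blocks] ⇒ blocked
  6. N_0 → N_1 → N_2 — N_1:chain[open] ⇒ active
At least one path is unblocked, so d-separation fails.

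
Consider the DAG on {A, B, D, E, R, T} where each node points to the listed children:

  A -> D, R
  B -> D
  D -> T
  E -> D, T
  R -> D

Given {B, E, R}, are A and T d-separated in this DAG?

No — A and T are not d-separated given {B, E, R}.

We examine all 4 paths between A and T:
Path 1: A → R → D ← E → T
  R is a chain here and R is conditioned on, so the path is blocked at R.
Path 2: A → R → D → T
  R is a chain here and R is conditioned on, so the path is blocked at R.
Path 3: A → D ← E → T
  D is a collider here and neither D nor any of its descendants is conditioned on, so the collider stays closed — the path is blocked at D.
Path 4: A → D → T
  D is a chain and D is not conditioned on — no node blocks this path, so it is active.
At least one path is unblocked, so d-separation fails.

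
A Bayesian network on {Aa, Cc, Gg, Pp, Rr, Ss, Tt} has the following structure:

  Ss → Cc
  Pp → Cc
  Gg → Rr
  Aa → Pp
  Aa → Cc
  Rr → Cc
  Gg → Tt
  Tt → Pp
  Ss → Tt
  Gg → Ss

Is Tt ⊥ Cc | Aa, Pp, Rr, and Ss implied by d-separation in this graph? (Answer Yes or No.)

There are 6 undirected paths between Tt and Cc; checking each against the conditioning set {Aa, Pp, Rr, Ss}:
Path 1: Tt → Pp ← Aa → Cc
  Aa is a fork here and Aa is conditioned on, so the path is blocked at Aa.
Path 2: Tt → Pp → Cc
  Pp is a chain here and Pp is conditioned on, so the path is blocked at Pp.
Path 3: Tt ← Ss ← Gg → Rr → Cc
  Ss is a chain here and Ss is conditioned on, so the path is blocked at Ss.
Path 4: Tt ← Ss → Cc
  Ss is a fork here and Ss is conditioned on, so the path is blocked at Ss.
Path 5: Tt ← Gg → Ss → Cc
  Ss is a chain here and Ss is conditioned on, so the path is blocked at Ss.
Path 6: Tt ← Gg → Rr → Cc
  Rr is a chain here and Rr is conditioned on, so the path is blocked at Rr.
Since every path is blocked, d-separation holds.

Yes — Tt and Cc are d-separated given {Aa, Pp, Rr, Ss}.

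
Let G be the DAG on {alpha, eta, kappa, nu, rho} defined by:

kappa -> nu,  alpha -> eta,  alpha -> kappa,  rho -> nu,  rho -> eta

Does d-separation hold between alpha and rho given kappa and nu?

Yes — alpha and rho are d-separated given {kappa, nu}.

We examine all 2 paths between alpha and rho:
Path 1: alpha → eta ← rho
  eta is a collider here and neither eta nor any of its descendants is conditioned on, so the collider stays closed — the path is blocked at eta.
Path 2: alpha → kappa → nu ← rho
  kappa is a chain here and kappa is conditioned on, so the path is blocked at kappa.
All paths are blocked; alpha ⊥ rho | {kappa, nu} holds.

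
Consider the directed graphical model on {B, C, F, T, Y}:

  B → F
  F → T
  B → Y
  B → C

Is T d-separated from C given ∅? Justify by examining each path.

No

The only undirected path from T to C is:
Path 1: T ← F ← B → C
  F is a chain and F is not conditioned on; B is a fork and B is not conditioned on — no node blocks this path, so it is active.
Since the path T ← F ← B → C is active, T and C are not d-separated given ∅.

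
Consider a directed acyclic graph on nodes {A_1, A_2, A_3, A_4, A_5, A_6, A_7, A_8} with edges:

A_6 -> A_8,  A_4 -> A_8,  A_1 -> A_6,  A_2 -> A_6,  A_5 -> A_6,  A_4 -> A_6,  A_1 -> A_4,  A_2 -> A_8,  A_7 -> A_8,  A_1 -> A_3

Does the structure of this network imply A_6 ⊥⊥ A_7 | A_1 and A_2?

Yes

Enumerating the 4 paths from A_6 to A_7 and testing each for blocking by {A_1, A_2}:
  1. A_6 → A_8 ← A_7 — A_8:collider[blocks] ⇒ blocked
  2. A_6 ← A_4 → A_8 ← A_7 — A_4:fork[open]; A_8:collider[blocks] ⇒ blocked
  3. A_6 ← A_2 → A_8 ← A_7 — A_2:fork[blocks]; A_8:collider[blocks] ⇒ blocked
  4. A_6 ← A_1 → A_4 → A_8 ← A_7 — A_1:fork[blocks]; A_4:chain[open]; A_8:collider[blocks] ⇒ blocked
All paths are blocked; A_6 ⊥ A_7 | {A_1, A_2} holds.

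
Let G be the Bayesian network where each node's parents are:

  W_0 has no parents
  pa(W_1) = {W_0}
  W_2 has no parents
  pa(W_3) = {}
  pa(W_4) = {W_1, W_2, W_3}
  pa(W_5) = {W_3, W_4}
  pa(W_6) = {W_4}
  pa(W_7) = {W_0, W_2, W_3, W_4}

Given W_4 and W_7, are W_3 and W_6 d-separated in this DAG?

Yes

Enumerating the 5 paths from W_3 to W_6 and testing each for blocking by {W_4, W_7}:
Path 1: W_3 → W_7 ← W_0 → W_1 → W_4 → W_6
  W_4 is a chain here and W_4 is conditioned on, so the path is blocked at W_4.
Path 2: W_3 → W_7 ← W_2 → W_4 → W_6
  W_4 is a chain here and W_4 is conditioned on, so the path is blocked at W_4.
Path 3: W_3 → W_7 ← W_4 → W_6
  W_4 is a fork here and W_4 is conditioned on, so the path is blocked at W_4.
Path 4: W_3 → W_5 ← W_4 → W_6
  W_5 is a collider here and neither W_5 nor any of its descendants is conditioned on, so the collider stays closed — the path is blocked at W_5.
Path 5: W_3 → W_4 → W_6
  W_4 is a chain here and W_4 is conditioned on, so the path is blocked at W_4.
All paths are blocked; W_3 ⊥ W_6 | {W_4, W_7} holds.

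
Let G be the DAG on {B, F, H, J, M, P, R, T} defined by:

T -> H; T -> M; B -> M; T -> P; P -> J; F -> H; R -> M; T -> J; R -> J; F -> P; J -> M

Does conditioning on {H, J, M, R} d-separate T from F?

Enumerating the 5 paths from T to F and testing each for blocking by {H, J, M, R}:
Path 1: T → M ← J ← P ← F
  J is a chain here and J is conditioned on, so the path is blocked at J.
Path 2: T → M ← R → J ← P ← F
  R is a fork here and R is conditioned on, so the path is blocked at R.
Path 3: T → J ← P ← F
  J is a collider and J is conditioned on, which opens it; P is a chain and P is not conditioned on — no node blocks this path, so it is active.
Path 4: T → H ← F
  H is a collider and H is conditioned on, which opens it — no node blocks this path, so it is active.
Path 5: T → P ← F
  P is a collider and its descendant M is conditioned on, which opens it — no node blocks this path, so it is active.
At least one path is unblocked, so d-separation fails.

No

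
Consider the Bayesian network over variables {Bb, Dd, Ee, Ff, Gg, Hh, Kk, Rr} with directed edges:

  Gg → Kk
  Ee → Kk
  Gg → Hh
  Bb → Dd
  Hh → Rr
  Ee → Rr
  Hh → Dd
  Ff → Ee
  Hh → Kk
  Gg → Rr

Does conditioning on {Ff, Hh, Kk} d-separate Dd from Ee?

Yes

Enumerating the 6 paths from Dd to Ee and testing each for blocking by {Ff, Hh, Kk}:
Path 1: Dd ← Hh ← Gg → Rr ← Ee
  Hh is a chain here and Hh is conditioned on, so the path is blocked at Hh.
Path 2: Dd ← Hh ← Gg → Kk ← Ee
  Hh is a chain here and Hh is conditioned on, so the path is blocked at Hh.
Path 3: Dd ← Hh → Rr ← Ee
  Hh is a fork here and Hh is conditioned on, so the path is blocked at Hh.
Path 4: Dd ← Hh → Rr ← Gg → Kk ← Ee
  Hh is a fork here and Hh is conditioned on, so the path is blocked at Hh.
Path 5: Dd ← Hh → Kk ← Ee
  Hh is a fork here and Hh is conditioned on, so the path is blocked at Hh.
Path 6: Dd ← Hh → Kk ← Gg → Rr ← Ee
  Hh is a fork here and Hh is conditioned on, so the path is blocked at Hh.
Since every path is blocked, d-separation holds.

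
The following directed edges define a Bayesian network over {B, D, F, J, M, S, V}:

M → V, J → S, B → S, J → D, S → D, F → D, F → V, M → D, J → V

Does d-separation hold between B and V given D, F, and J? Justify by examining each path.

No

Enumerating the 6 paths from B to V and testing each for blocking by {D, F, J}:
Path 1: B → S → D ← F → V
  F is a fork here and F is conditioned on, so the path is blocked at F.
Path 2: B → S → D ← J → V
  J is a fork here and J is conditioned on, so the path is blocked at J.
Path 3: B → S → D ← M → V
  S is a chain and S is not conditioned on; D is a collider and D is conditioned on, which opens it; M is a fork and M is not conditioned on — no node blocks this path, so it is active.
Path 4: B → S ← J → D ← F → V
  J is a fork here and J is conditioned on, so the path is blocked at J.
Path 5: B → S ← J → D ← M → V
  J is a fork here and J is conditioned on, so the path is blocked at J.
Path 6: B → S ← J → V
  J is a fork here and J is conditioned on, so the path is blocked at J.
Because an active path exists, B and V are not d-separated.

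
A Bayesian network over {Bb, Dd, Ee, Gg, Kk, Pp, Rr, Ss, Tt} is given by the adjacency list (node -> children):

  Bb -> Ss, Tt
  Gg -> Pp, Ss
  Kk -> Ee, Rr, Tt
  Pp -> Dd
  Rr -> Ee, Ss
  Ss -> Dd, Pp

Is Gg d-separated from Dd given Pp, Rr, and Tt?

There are 4 undirected paths between Gg and Dd; checking each against the conditioning set {Pp, Rr, Tt}:
Path 1: Gg → Ss → Dd
  Ss is a chain and Ss is not conditioned on — no node blocks this path, so it is active.
Path 2: Gg → Ss → Pp → Dd
  Pp is a chain here and Pp is conditioned on, so the path is blocked at Pp.
Path 3: Gg → Pp ← Ss → Dd
  Pp is a collider and Pp is conditioned on, which opens it; Ss is a fork and Ss is not conditioned on — no node blocks this path, so it is active.
Path 4: Gg → Pp → Dd
  Pp is a chain here and Pp is conditioned on, so the path is blocked at Pp.
At least one path is unblocked, so d-separation fails.

No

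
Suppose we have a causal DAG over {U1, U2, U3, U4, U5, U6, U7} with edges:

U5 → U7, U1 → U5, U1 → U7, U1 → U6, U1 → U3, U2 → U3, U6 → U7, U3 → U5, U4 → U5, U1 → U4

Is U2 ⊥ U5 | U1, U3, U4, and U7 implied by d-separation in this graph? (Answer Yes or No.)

Yes

We examine all 5 paths between U2 and U5:
Path 1: U2 → U3 ← U1 → U4 → U5
  U1 is a fork here and U1 is conditioned on, so the path is blocked at U1.
Path 2: U2 → U3 ← U1 → U5
  U1 is a fork here and U1 is conditioned on, so the path is blocked at U1.
Path 3: U2 → U3 ← U1 → U6 → U7 ← U5
  U1 is a fork here and U1 is conditioned on, so the path is blocked at U1.
Path 4: U2 → U3 ← U1 → U7 ← U5
  U1 is a fork here and U1 is conditioned on, so the path is blocked at U1.
Path 5: U2 → U3 → U5
  U3 is a chain here and U3 is conditioned on, so the path is blocked at U3.
Every path is blocked, so U2 and U5 are d-separated given {U1, U3, U4, U7}.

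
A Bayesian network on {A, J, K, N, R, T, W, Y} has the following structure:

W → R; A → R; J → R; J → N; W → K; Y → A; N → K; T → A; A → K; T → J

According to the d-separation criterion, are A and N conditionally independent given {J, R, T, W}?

There are 6 undirected paths between A and N; checking each against the conditioning set {J, R, T, W}:
  1. A ← T → J → N — T:fork[blocks]; J:chain[blocks] ⇒ blocked
  2. A ← T → J → R ← W → K ← N — T:fork[blocks]; J:chain[blocks]; R:collider[open]; W:fork[blocks]; K:collider[blocks] ⇒ blocked
  3. A → R ← J → N — R:collider[open]; J:fork[blocks] ⇒ blocked
  4. A → R ← W → K ← N — R:collider[open]; W:fork[blocks]; K:collider[blocks] ⇒ blocked
  5. A → K ← N — K:collider[blocks] ⇒ blocked
  6. A → K ← W → R ← J → N — K:collider[blocks]; W:fork[blocks]; R:collider[open]; J:fork[blocks] ⇒ blocked
All paths are blocked; A ⊥ N | {J, R, T, W} holds.

Yes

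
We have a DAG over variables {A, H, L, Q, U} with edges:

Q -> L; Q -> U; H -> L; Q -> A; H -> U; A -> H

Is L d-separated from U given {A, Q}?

We examine all 4 paths between L and U:
  1. L ← Q → U — Q:fork[blocks] ⇒ blocked
  2. L ← Q → A → H → U — Q:fork[blocks]; A:chain[blocks]; H:chain[open] ⇒ blocked
  3. L ← H → U — H:fork[open] ⇒ active
  4. L ← H ← A ← Q → U — H:chain[open]; A:chain[blocks]; Q:fork[blocks] ⇒ blocked
Since the path L ← H → U is active, L and U are not d-separated given {A, Q}.

No — L and U are not d-separated given {A, Q}.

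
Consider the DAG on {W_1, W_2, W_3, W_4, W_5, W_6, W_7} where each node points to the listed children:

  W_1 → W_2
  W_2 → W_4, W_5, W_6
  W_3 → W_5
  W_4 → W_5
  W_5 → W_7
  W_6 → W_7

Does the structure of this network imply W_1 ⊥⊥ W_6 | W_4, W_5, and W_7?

No — W_1 and W_6 are not d-separated given {W_4, W_5, W_7}.

3 paths connect W_1 and W_6; each must be blocked for d-separation to hold:
Path 1: W_1 → W_2 → W_4 → W_5 → W_7 ← W_6
  W_4 is a chain here and W_4 is conditioned on, so the path is blocked at W_4.
Path 2: W_1 → W_2 → W_5 → W_7 ← W_6
  W_5 is a chain here and W_5 is conditioned on, so the path is blocked at W_5.
Path 3: W_1 → W_2 → W_6
  W_2 is a chain and W_2 is not conditioned on — no node blocks this path, so it is active.
At least one path is unblocked, so d-separation fails.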